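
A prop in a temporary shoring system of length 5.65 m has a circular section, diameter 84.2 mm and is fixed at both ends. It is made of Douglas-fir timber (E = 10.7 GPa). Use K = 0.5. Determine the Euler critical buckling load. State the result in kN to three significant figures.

I = πd⁴/64 = π×84.2⁴/64 = 2.467×10^6 mm⁴
I = 2.467×10^6 mm⁴ = 2.467×10^-6 m⁴
Effective length L_e = K·L = 0.5 × 5.65 = 2.825 m
P_cr = π²EI / L_e² = π² × 10.7×10⁹ × 2.467×10^-6 / 2.825² = 3.265×10^4 N

P_cr ≈ 32.6 kN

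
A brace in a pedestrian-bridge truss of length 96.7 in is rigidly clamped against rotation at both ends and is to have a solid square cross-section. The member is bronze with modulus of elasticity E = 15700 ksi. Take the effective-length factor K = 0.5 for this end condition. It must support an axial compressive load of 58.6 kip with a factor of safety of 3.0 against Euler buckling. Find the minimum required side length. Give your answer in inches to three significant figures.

a ≈ 2.38 in

Required P_cr = n·P = 3.0 × 58.6 = 175.8 kip
L_e = K·L = 0.5 × 96.7 = 48.35 in
Required I = P_cr·L_e²/(π²E) = 1.758×10^5 × 48.35² / (π² × 1.57×10^7) = 2.652 in⁴
Solid square: I = a⁴/12  ⇒  a = (12I)^(1/4) = (12×2.652)^(1/4) = 2.38 in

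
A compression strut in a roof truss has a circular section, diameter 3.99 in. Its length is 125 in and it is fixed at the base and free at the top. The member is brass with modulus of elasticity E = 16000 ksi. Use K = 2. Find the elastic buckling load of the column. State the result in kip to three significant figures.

I = πd⁴/64 = π×3.99⁴/64 = 12.44 in⁴
Effective length L_e = K·L = 2 × 125 = 250.0 in
P_cr = π²EI / L_e² = π² × 16000×10³ × 12.44 / 250.0² = 3.143×10^4 lb

P_cr ≈ 31.4 kip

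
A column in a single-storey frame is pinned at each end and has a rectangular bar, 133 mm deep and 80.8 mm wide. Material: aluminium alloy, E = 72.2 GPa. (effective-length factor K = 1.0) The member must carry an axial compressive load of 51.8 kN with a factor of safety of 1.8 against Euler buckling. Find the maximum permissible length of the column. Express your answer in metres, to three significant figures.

Buckling occurs about the weak axis: I_min = h·b³/12 with b = 80.8 mm (the shorter side).
I_min = 133×80.8³/12 = 5.847×10^6 mm⁴
I = 5.847×10^-6 m⁴
Required critical load P_cr = n·P = 1.8 × 51.8 = 93.24 kN = 9.324×10^4 N
From P_cr = π²EI/(K·L)²:  L = (1/K)·√(π²EI/P_cr) = (1/1)·√(π²×7.22×10^10×5.847×10^-6/9.324×10^4)
L = 6.68 m

L_max ≈ 6.68 m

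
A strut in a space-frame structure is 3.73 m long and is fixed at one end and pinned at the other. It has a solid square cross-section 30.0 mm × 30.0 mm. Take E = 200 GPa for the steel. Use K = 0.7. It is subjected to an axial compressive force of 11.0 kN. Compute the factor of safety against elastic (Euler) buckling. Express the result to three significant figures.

I = a⁴/12 = 30.0⁴/12 = 6.750×10^4 mm⁴
I = 6.750×10^4 mm⁴ = 6.750×10^-8 m⁴
Effective length L_e = K·L = 0.7 × 3.73 = 2.611 m
P_cr = π²EI / L_e² = π² × 200×10⁹ × 6.750×10^-8 / 2.611² = 1.954×10^4 N
Factor of safety n = P_cr / P = 19.544 / 11.0 = 1.78

n ≈ 1.78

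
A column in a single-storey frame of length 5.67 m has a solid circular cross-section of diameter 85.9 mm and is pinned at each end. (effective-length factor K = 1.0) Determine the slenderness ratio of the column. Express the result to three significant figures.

λ ≈ 264

I = πd⁴/64 = π×85.9⁴/64 = 2.673×10^6 mm⁴
A = 5.795×10^3 mm²;  r_min = √(I/A) = √(2.673×10^6/5.795×10^3) = 21.48 mm
L_e = K·L = 1 × 5.67 m = 5.670 m = 5670.0 mm
λ = L_e / r_min = 5670.0 / 21.48 = 264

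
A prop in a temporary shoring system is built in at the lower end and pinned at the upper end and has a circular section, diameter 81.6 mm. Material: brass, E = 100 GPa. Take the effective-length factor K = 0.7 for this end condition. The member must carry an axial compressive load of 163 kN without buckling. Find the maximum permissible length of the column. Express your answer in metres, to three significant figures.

L_max ≈ 5.19 m

I = πd⁴/64 = π×81.6⁴/64 = 2.176×10^6 mm⁴
I = 2.176×10^-6 m⁴
At the buckling limit P_cr = P = 1.630×10^5 N
From P_cr = π²EI/(K·L)²:  L = (1/K)·√(π²EI/P_cr) = (1/0.7)·√(π²×1.00×10^11×2.176×10^-6/1.630×10^5)
L = 5.19 m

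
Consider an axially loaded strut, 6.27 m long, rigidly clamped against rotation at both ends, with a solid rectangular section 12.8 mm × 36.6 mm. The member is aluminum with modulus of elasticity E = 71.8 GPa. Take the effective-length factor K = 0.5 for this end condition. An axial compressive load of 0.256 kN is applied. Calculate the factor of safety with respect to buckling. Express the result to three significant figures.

Buckling occurs about the weak axis: I_min = h·b³/12 with b = 12.8 mm (the shorter side).
I_min = 36.6×12.8³/12 = 6.396×10^3 mm⁴
I = 6.396×10^3 mm⁴ = 6.396×10^-9 m⁴
Effective length L_e = K·L = 0.5 × 6.27 = 3.135 m
P_cr = π²EI / L_e² = π² × 71.8×10⁹ × 6.396×10^-9 / 3.135² = 461.2 N
Factor of safety n = P_cr / P = 0.46119 / 0.256 = 1.80

n ≈ 1.80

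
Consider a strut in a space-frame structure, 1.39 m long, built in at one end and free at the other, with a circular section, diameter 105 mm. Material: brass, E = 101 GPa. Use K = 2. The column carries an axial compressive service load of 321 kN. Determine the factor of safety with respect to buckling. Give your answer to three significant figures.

I = πd⁴/64 = π×105⁴/64 = 5.967×10^6 mm⁴
I = 5.967×10^6 mm⁴ = 5.967×10^-6 m⁴
Effective length L_e = K·L = 2 × 1.39 = 2.780 m
P_cr = π²EI / L_e² = π² × 101×10⁹ × 5.967×10^-6 / 2.780² = 7.696×10^5 N
Factor of safety n = P_cr / P = 769.59 / 321 = 2.40

n ≈ 2.40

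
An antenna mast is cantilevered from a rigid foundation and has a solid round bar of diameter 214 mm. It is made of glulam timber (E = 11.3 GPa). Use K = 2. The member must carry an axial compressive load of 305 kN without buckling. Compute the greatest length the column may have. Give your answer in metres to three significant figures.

L_max ≈ 3.07 m

I = πd⁴/64 = π×214⁴/64 = 1.029×10^8 mm⁴
I = 1.029×10^-4 m⁴
At the buckling limit P_cr = P = 3.050×10^5 N
From P_cr = π²EI/(K·L)²:  L = (1/K)·√(π²EI/P_cr) = (1/2)·√(π²×1.13×10^10×1.029×10^-4/3.050×10^5)
L = 3.07 m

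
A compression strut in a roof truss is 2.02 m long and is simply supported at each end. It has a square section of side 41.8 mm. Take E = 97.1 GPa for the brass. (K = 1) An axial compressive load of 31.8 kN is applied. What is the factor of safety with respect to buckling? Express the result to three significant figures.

n ≈ 1.88

I = a⁴/12 = 41.8⁴/12 = 2.544×10^5 mm⁴
I = 2.544×10^5 mm⁴ = 2.544×10^-7 m⁴
Effective length L_e = K·L = 1 × 2.02 = 2.020 m
P_cr = π²EI / L_e² = π² × 97.1×10⁹ × 2.544×10^-7 / 2.020² = 5.975×10^4 N
Factor of safety n = P_cr / P = 59.750 / 31.8 = 1.88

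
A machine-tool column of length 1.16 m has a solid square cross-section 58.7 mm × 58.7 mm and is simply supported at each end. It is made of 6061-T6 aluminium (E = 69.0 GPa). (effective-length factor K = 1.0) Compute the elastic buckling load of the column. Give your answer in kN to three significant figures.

P_cr ≈ 501 kN

I = a⁴/12 = 58.7⁴/12 = 9.894×10^5 mm⁴
I = 9.894×10^5 mm⁴ = 9.894×10^-7 m⁴
Effective length L_e = K·L = 1 × 1.16 = 1.160 m
P_cr = π²EI / L_e² = π² × 69.0×10⁹ × 9.894×10^-7 / 1.160² = 5.007×10^5 N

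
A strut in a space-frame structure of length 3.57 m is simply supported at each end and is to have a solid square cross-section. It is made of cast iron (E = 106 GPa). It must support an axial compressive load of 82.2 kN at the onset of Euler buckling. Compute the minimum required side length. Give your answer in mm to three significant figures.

L_e = K·L = 1 × 3.57 = 3.570 m
Required I = P_cr·L_e²/(π²E) = 8.220×10^4 × 3.570² / (π² × 1.06×10^11) = 1.001×10^-6 m⁴
I_req = 1.001×10^6 mm⁴
Solid square: I = a⁴/12  ⇒  a = (12I)^(1/4) = (12×1.001×10^6)^(1/4) = 58.9 mm

a ≈ 58.9 mm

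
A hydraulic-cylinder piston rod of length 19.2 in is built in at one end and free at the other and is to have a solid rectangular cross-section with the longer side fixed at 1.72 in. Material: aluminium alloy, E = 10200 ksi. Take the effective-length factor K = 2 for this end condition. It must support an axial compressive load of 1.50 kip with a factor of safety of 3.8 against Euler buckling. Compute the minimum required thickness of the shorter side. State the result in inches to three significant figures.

b ≈ 0.835 in

Required P_cr = n·P = 3.8 × 1.50 = 5.700 kip
L_e = K·L = 2 × 19.2 = 38.40 in
Required I = P_cr·L_e²/(π²E) = 5.700×10^3 × 38.40² / (π² × 1.02×10^7) = 8.349×10^-2 in⁴
Rectangle, weak axis: I_min = h·b³/12 with h = 1.72 in fixed  ⇒  b = (12I/h)^(1/3) = 0.835 in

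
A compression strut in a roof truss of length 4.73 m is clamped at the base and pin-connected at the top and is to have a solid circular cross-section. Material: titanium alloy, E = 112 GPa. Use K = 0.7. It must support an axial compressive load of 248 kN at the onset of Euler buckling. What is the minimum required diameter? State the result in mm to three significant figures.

L_e = K·L = 0.7 × 4.73 = 3.311 m
Required I = P_cr·L_e²/(π²E) = 2.480×10^5 × 3.311² / (π² × 1.12×10^11) = 2.460×10^-6 m⁴
I_req = 2.460×10^6 mm⁴
Solid circle: I = πd⁴/64  ⇒  d = (64I/π)^(1/4) = (64×2.460×10^6/π)^(1/4) = 84.1 mm

d ≈ 84.1 mm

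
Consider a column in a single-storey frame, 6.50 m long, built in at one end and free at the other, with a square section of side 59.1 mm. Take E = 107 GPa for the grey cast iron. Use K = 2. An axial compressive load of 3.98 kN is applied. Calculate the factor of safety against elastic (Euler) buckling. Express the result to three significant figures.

n ≈ 1.60

I = a⁴/12 = 59.1⁴/12 = 1.017×10^6 mm⁴
I = 1.017×10^6 mm⁴ = 1.017×10^-6 m⁴
Effective length L_e = K·L = 2 × 6.50 = 13.00 m
P_cr = π²EI / L_e² = π² × 107×10⁹ × 1.017×10^-6 / 13.00² = 6.353×10^3 N
Factor of safety n = P_cr / P = 6.3528 / 3.98 = 1.60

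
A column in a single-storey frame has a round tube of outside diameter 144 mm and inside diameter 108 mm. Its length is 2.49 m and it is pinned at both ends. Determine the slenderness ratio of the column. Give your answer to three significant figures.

d_o = 144 mm, d_i = 108 mm
I = π(d_o⁴ − d_i⁴)/64 = π(144⁴ − 108.0⁴)/64 = 1.443×10^7 mm⁴
A = 7.125×10^3 mm²;  r_min = √(I/A) = √(1.443×10^7/7.125×10^3) = 45.00 mm
L_e = K·L = 1 × 2.49 m = 2.490 m = 2490.0 mm
λ = L_e / r_min = 2490.0 / 45.00 = 55.3

λ ≈ 55.3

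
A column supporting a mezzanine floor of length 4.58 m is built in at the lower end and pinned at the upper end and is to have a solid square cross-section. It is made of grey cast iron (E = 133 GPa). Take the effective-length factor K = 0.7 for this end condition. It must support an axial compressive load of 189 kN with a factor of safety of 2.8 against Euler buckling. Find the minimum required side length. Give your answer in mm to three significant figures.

Required P_cr = n·P = 2.8 × 189 = 529.2 kN
L_e = K·L = 0.7 × 4.58 = 3.206 m
Required I = P_cr·L_e²/(π²E) = 5.292×10^5 × 3.206² / (π² × 1.33×10^11) = 4.144×10^-6 m⁴
I_req = 4.144×10^6 mm⁴
Solid square: I = a⁴/12  ⇒  a = (12I)^(1/4) = (12×4.144×10^6)^(1/4) = 84.0 mm

a ≈ 84.0 mm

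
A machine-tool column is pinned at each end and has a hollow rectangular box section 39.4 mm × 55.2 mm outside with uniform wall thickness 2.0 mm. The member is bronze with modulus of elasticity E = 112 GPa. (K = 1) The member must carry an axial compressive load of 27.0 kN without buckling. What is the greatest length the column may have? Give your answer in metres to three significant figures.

Inner dimensions: h_i = 55.2 − 2×2.0 = 51.20 mm, b_i = 39.4 − 2×2.0 = 35.40 mm
Weak-axis I_min = (h_o·b_o³ − h_i·b_i³)/12 with b_o = 39.4, b_i = 35.40 mm (shorter outer/inner sides).
I_min = (55.2×39.4³ − 51.20×35.40³)/12 = 9.207×10^4 mm⁴
I = 9.207×10^-8 m⁴
At the buckling limit P_cr = P = 2.700×10^4 N
From P_cr = π²EI/(K·L)²:  L = (1/K)·√(π²EI/P_cr) = (1/1)·√(π²×1.12×10^11×9.207×10^-8/2.700×10^4)
L = 1.94 m

L_max ≈ 1.94 m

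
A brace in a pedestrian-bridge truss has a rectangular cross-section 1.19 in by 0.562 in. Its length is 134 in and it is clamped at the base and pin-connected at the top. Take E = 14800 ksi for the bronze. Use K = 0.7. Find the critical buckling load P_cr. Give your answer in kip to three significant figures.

Buckling occurs about the weak axis: I_min = h·b³/12 with b = 0.562 in (the shorter side).
I_min = 1.19×0.562³/12 = 1.760×10^-2 in⁴
Effective length L_e = K·L = 0.7 × 134 = 93.80 in
P_cr = π²EI / L_e² = π² × 14800×10³ × 1.760×10^-2 / 93.80² = 292.2 lb

P_cr ≈ 0.292 kip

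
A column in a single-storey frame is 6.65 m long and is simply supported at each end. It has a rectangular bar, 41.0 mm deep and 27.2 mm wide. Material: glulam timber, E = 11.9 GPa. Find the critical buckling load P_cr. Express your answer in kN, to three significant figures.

Buckling occurs about the weak axis: I_min = h·b³/12 with b = 27.2 mm (the shorter side).
I_min = 41.0×27.2³/12 = 6.876×10^4 mm⁴
I = 6.876×10^4 mm⁴ = 6.876×10^-8 m⁴
Effective length L_e = K·L = 1 × 6.65 = 6.650 m
P_cr = π²EI / L_e² = π² × 11.9×10⁹ × 6.876×10^-8 / 6.650² = 182.6 N

P_cr ≈ 0.183 kN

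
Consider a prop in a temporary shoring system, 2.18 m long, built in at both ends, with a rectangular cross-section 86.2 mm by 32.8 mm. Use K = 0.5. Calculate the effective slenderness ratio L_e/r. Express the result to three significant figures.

λ ≈ 115

For a rectangle r_min = b/√12 = 32.8/√12 = 9.469 mm
L_e = K·L = 0.5 × 2.18 m = 1.090 m = 1090.0 mm
λ = L_e / r_min = 1090.0 / 9.469 = 115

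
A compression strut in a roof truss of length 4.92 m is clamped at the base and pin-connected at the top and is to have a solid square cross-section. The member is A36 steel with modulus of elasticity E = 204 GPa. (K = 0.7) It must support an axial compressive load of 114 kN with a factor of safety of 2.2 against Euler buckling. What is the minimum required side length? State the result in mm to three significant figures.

a ≈ 64.9 mm

Required P_cr = n·P = 2.2 × 114 = 250.8 kN
L_e = K·L = 0.7 × 4.92 = 3.444 m
Required I = P_cr·L_e²/(π²E) = 2.508×10^5 × 3.444² / (π² × 2.04×10^11) = 1.477×10^-6 m⁴
I_req = 1.477×10^6 mm⁴
Solid square: I = a⁴/12  ⇒  a = (12I)^(1/4) = (12×1.477×10^6)^(1/4) = 64.9 mm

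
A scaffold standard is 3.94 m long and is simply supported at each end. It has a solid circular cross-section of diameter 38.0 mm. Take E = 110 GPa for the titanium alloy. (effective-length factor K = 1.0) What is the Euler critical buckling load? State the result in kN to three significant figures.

I = πd⁴/64 = π×38.0⁴/64 = 1.024×10^5 mm⁴
I = 1.024×10^5 mm⁴ = 1.024×10^-7 m⁴
Effective length L_e = K·L = 1 × 3.94 = 3.940 m
P_cr = π²EI / L_e² = π² × 110×10⁹ × 1.024×10^-7 / 3.940² = 7.158×10^3 N

P_cr ≈ 7.16 kN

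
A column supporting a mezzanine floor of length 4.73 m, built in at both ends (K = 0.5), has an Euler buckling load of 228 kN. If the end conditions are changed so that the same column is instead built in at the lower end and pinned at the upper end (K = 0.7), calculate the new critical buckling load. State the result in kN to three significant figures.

P_cr ∝ 1/K², so P_cr,new = P_cr,old × (K_old/K_new)² = 228 × (0.5/0.7)²
= 228 × 0.5102 = 116 kN

P_cr ≈ 116 kN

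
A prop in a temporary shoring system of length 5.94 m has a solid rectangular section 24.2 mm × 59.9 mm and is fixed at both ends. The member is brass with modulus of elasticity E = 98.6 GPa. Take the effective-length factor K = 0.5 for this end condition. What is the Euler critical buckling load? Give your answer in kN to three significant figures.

P_cr ≈ 7.80 kN

Buckling occurs about the weak axis: I_min = h·b³/12 with b = 24.2 mm (the shorter side).
I_min = 59.9×24.2³/12 = 7.074×10^4 mm⁴
I = 7.074×10^4 mm⁴ = 7.074×10^-8 m⁴
Effective length L_e = K·L = 0.5 × 5.94 = 2.970 m
P_cr = π²EI / L_e² = π² × 98.6×10⁹ × 7.074×10^-8 / 2.970² = 7.805×10^3 N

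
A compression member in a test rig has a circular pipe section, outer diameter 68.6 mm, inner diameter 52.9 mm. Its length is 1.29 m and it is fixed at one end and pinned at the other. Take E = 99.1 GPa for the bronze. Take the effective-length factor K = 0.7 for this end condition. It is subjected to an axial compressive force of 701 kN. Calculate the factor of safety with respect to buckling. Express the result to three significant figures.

d_o = 68.6 mm, d_i = 52.9 mm
I = π(d_o⁴ − d_i⁴)/64 = π(68.6⁴ − 52.90⁴)/64 = 7.027×10^5 mm⁴
I = 7.027×10^5 mm⁴ = 7.027×10^-7 m⁴
Effective length L_e = K·L = 0.7 × 1.29 = 0.9030 m
P_cr = π²EI / L_e² = π² × 99.1×10⁹ × 7.027×10^-7 / 0.9030² = 8.429×10^5 N
Factor of safety n = P_cr / P = 842.86 / 701 = 1.20

n ≈ 1.20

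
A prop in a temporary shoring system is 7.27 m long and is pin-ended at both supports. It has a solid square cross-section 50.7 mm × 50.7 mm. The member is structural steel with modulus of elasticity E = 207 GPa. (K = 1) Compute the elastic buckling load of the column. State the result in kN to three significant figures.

I = a⁴/12 = 50.7⁴/12 = 5.506×10^5 mm⁴
I = 5.506×10^5 mm⁴ = 5.506×10^-7 m⁴
Effective length L_e = K·L = 1 × 7.27 = 7.270 m
P_cr = π²EI / L_e² = π² × 207×10⁹ × 5.506×10^-7 / 7.270² = 2.128×10^4 N

P_cr ≈ 21.3 kN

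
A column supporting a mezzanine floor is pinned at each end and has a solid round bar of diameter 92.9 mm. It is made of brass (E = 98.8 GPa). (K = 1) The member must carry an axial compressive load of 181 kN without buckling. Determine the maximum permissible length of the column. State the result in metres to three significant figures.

I = πd⁴/64 = π×92.9⁴/64 = 3.656×10^6 mm⁴
I = 3.656×10^-6 m⁴
At the buckling limit P_cr = P = 1.810×10^5 N
From P_cr = π²EI/(K·L)²:  L = (1/K)·√(π²EI/P_cr) = (1/1)·√(π²×9.88×10^10×3.656×10^-6/1.810×10^5)
L = 4.44 m

L_max ≈ 4.44 m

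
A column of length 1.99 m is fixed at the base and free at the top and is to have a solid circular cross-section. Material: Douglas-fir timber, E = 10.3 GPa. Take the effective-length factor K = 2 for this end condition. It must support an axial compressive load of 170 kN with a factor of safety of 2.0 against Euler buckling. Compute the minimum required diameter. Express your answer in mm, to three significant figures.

d ≈ 181 mm

Required P_cr = n·P = 2.0 × 170 = 340.0 kN
L_e = K·L = 2 × 1.99 = 3.980 m
Required I = P_cr·L_e²/(π²E) = 3.400×10^5 × 3.980² / (π² × 1.03×10^10) = 5.298×10^-5 m⁴
I_req = 5.298×10^7 mm⁴
Solid circle: I = πd⁴/64  ⇒  d = (64I/π)^(1/4) = (64×5.298×10^7/π)^(1/4) = 181 mm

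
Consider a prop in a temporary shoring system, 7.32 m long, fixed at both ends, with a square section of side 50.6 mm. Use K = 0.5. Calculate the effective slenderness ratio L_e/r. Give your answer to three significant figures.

λ ≈ 251

For a square r = a/√12 = 50.6/√12 = 14.61 mm
L_e = K·L = 0.5 × 7.32 m = 3.660 m = 3660.0 mm
λ = L_e / r_min = 3660.0 / 14.61 = 251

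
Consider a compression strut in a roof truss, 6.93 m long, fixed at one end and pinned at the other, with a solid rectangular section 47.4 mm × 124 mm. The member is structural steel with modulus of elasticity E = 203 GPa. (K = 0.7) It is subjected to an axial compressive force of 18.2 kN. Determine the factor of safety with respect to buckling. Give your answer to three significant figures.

n ≈ 5.15

Buckling occurs about the weak axis: I_min = h·b³/12 with b = 47.4 mm (the shorter side).
I_min = 124×47.4³/12 = 1.100×10^6 mm⁴
I = 1.100×10^6 mm⁴ = 1.100×10^-6 m⁴
Effective length L_e = K·L = 0.7 × 6.93 = 4.851 m
P_cr = π²EI / L_e² = π² × 203×10⁹ × 1.100×10^-6 / 4.851² = 9.369×10^4 N
Factor of safety n = P_cr / P = 93.693 / 18.2 = 5.15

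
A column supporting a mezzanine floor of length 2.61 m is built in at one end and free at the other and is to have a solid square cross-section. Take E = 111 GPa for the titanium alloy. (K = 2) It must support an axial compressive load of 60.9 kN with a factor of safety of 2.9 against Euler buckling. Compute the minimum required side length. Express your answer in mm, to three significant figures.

a ≈ 85.2 mm

Required P_cr = n·P = 2.9 × 60.9 = 176.6 kN
L_e = K·L = 2 × 2.61 = 5.220 m
Required I = P_cr·L_e²/(π²E) = 1.766×10^5 × 5.220² / (π² × 1.11×10^11) = 4.393×10^-6 m⁴
I_req = 4.393×10^6 mm⁴
Solid square: I = a⁴/12  ⇒  a = (12I)^(1/4) = (12×4.393×10^6)^(1/4) = 85.2 mm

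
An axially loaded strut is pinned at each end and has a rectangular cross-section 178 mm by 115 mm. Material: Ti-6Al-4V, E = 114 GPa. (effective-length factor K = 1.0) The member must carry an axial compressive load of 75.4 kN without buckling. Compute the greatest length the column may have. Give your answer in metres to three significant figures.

L_max ≈ 18.3 m

Buckling occurs about the weak axis: I_min = h·b³/12 with b = 115 mm (the shorter side).
I_min = 178×115³/12 = 2.256×10^7 mm⁴
I = 2.256×10^-5 m⁴
At the buckling limit P_cr = P = 7.540×10^4 N
From P_cr = π²EI/(K·L)²:  L = (1/K)·√(π²EI/P_cr) = (1/1)·√(π²×1.14×10^11×2.256×10^-5/7.540×10^4)
L = 18.3 m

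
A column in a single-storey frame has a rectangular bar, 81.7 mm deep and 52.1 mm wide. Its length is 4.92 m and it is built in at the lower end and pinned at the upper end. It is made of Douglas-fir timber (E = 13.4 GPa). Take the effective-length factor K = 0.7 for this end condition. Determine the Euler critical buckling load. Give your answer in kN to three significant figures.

P_cr ≈ 10.7 kN

Buckling occurs about the weak axis: I_min = h·b³/12 with b = 52.1 mm (the shorter side).
I_min = 81.7×52.1³/12 = 9.628×10^5 mm⁴
I = 9.628×10^5 mm⁴ = 9.628×10^-7 m⁴
Effective length L_e = K·L = 0.7 × 4.92 = 3.444 m
P_cr = π²EI / L_e² = π² × 13.4×10⁹ × 9.628×10^-7 / 3.444² = 1.074×10^4 N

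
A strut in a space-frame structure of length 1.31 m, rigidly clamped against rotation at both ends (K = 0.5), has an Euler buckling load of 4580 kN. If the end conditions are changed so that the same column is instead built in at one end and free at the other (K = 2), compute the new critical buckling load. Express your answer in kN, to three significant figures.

P_cr ∝ 1/K², so P_cr,new = P_cr,old × (K_old/K_new)² = 4580 × (0.5/2)²
= 4580 × 0.06250 = 286 kN

P_cr ≈ 286 kN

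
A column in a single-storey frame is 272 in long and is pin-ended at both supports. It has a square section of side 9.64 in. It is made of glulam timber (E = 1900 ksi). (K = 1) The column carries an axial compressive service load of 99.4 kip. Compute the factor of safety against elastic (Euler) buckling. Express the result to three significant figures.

I = a⁴/12 = 9.64⁴/12 = 719.7 in⁴
Effective length L_e = K·L = 1 × 272 = 272.0 in
P_cr = π²EI / L_e² = π² × 1900×10³ × 719.7 / 272.0² = 1.824×10^5 lb
Factor of safety n = P_cr / P = 182.41 / 99.4 = 1.84

n ≈ 1.84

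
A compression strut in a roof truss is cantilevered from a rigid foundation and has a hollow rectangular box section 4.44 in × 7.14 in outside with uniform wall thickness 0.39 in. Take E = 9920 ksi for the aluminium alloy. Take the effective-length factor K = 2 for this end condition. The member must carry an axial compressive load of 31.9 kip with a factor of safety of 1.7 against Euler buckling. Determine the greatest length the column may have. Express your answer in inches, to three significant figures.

Inner dimensions: h_i = 7.14 − 2×0.39 = 6.360 in, b_i = 4.44 − 2×0.39 = 3.660 in
Weak-axis I_min = (h_o·b_o³ − h_i·b_i³)/12 with b_o = 4.44, b_i = 3.660 in (shorter outer/inner sides).
I_min = (7.14×4.44³ − 6.360×3.660³)/12 = 26.09 in⁴
Required critical load P_cr = n·P = 1.7 × 31.9 = 54.23 kip = 5.423×10^4 lb
From P_cr = π²EI/(K·L)²:  L = (1/K)·√(π²EI/P_cr) = (1/2)·√(π²×9.92×10^6×26.09/5.423×10^4)
L = 109 in

L_max ≈ 109 in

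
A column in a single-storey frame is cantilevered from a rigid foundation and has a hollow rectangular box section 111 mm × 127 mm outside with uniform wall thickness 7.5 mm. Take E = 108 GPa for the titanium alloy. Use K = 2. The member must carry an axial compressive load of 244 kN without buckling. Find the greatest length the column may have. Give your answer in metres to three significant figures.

L_max ≈ 2.61 m

Inner dimensions: h_i = 127 − 2×7.5 = 112.0 mm, b_i = 111 − 2×7.5 = 96.00 mm
Weak-axis I_min = (h_o·b_o³ − h_i·b_i³)/12 with b_o = 111, b_i = 96.00 mm (shorter outer/inner sides).
I_min = (127×111³ − 112.0×96.00³)/12 = 6.217×10^6 mm⁴
I = 6.217×10^-6 m⁴
At the buckling limit P_cr = P = 2.440×10^5 N
From P_cr = π²EI/(K·L)²:  L = (1/K)·√(π²EI/P_cr) = (1/2)·√(π²×1.08×10^11×6.217×10^-6/2.440×10^5)
L = 2.61 m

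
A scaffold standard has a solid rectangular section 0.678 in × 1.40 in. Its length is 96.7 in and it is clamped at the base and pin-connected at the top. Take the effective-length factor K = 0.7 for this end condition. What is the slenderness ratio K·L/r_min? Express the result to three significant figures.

For a rectangle r_min = b/√12 = 0.678/√12 = 0.1957 in
L_e = K·L = 0.7 × 96.7 = 67.69 in
λ = L_e / r_min = 67.690 / 0.1957 = 346

λ ≈ 346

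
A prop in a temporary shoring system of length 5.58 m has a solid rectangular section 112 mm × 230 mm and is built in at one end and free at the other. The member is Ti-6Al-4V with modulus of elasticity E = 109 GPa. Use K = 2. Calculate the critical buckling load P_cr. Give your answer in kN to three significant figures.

P_cr ≈ 233 kN

Buckling occurs about the weak axis: I_min = h·b³/12 with b = 112 mm (the shorter side).
I_min = 230×112³/12 = 2.693×10^7 mm⁴
I = 2.693×10^7 mm⁴ = 2.693×10^-5 m⁴
Effective length L_e = K·L = 2 × 5.58 = 11.16 m
P_cr = π²EI / L_e² = π² × 109×10⁹ × 2.693×10^-5 / 11.16² = 2.326×10^5 N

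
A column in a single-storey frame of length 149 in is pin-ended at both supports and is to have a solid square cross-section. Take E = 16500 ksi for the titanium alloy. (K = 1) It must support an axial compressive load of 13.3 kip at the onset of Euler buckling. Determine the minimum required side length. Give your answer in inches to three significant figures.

L_e = K·L = 1 × 149 = 149.0 in
Required I = P_cr·L_e²/(π²E) = 1.330×10^4 × 149.0² / (π² × 1.65×10^7) = 1.813 in⁴
Solid square: I = a⁴/12  ⇒  a = (12I)^(1/4) = (12×1.813)^(1/4) = 2.16 in

a ≈ 2.16 in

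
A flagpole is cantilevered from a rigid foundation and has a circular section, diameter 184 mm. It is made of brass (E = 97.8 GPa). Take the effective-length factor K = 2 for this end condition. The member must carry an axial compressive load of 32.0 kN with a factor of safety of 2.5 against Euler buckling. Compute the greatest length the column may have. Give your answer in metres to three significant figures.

L_max ≈ 13.0 m

I = πd⁴/64 = π×184⁴/64 = 5.627×10^7 mm⁴
I = 5.627×10^-5 m⁴
Required critical load P_cr = n·P = 2.5 × 32.0 = 80.00 kN = 8.000×10^4 N
From P_cr = π²EI/(K·L)²:  L = (1/K)·√(π²EI/P_cr) = (1/2)·√(π²×9.78×10^10×5.627×10^-5/8.000×10^4)
L = 13.0 m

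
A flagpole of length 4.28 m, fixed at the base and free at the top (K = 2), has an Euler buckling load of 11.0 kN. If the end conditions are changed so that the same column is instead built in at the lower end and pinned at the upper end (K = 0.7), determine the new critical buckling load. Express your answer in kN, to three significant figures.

P_cr ∝ 1/K², so P_cr,new = P_cr,old × (K_old/K_new)² = 11.0 × (2/0.7)²
= 11.0 × 8.163 = 89.8 kN

P_cr ≈ 89.8 kN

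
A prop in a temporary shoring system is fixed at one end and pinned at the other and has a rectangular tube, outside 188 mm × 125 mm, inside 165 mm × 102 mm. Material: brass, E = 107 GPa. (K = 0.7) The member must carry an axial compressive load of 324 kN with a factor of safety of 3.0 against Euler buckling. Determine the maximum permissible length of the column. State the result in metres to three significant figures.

L_max ≈ 5.96 m

Weak-axis I_min = (h_o·b_o³ − h_i·b_i³)/12 with b_o = 125, b_i = 102.0 mm (shorter outer/inner sides).
I_min = (188×125³ − 165.0×102.0³)/12 = 1.601×10^7 mm⁴
I = 1.601×10^-5 m⁴
Required critical load P_cr = n·P = 3.0 × 324 = 972.0 kN = 9.720×10^5 N
From P_cr = π²EI/(K·L)²:  L = (1/K)·√(π²EI/P_cr) = (1/0.7)·√(π²×1.07×10^11×1.601×10^-5/9.720×10^5)
L = 5.96 m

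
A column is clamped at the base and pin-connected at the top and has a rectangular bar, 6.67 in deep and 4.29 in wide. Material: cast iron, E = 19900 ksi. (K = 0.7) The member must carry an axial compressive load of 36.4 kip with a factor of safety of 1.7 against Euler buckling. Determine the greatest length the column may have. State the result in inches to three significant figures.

L_max ≈ 533 in

Buckling occurs about the weak axis: I_min = h·b³/12 with b = 4.29 in (the shorter side).
I_min = 6.67×4.29³/12 = 43.89 in⁴
Required critical load P_cr = n·P = 1.7 × 36.4 = 61.88 kip = 6.188×10^4 lb
From P_cr = π²EI/(K·L)²:  L = (1/K)·√(π²EI/P_cr) = (1/0.7)·√(π²×1.99×10^7×43.89/6.188×10^4)
L = 533 in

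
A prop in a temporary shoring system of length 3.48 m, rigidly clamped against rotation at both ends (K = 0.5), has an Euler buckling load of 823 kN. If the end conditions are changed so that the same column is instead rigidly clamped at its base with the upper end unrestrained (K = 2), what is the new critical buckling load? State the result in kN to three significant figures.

P_cr ≈ 51.4 kN

P_cr ∝ 1/K², so P_cr,new = P_cr,old × (K_old/K_new)² = 823 × (0.5/2)²
= 823 × 0.06250 = 51.4 kN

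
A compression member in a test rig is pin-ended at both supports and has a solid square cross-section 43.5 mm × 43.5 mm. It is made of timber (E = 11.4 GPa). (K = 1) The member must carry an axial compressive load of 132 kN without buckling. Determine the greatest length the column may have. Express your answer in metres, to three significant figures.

I = a⁴/12 = 43.5⁴/12 = 2.984×10^5 mm⁴
I = 2.984×10^-7 m⁴
At the buckling limit P_cr = P = 1.320×10^5 N
From P_cr = π²EI/(K·L)²:  L = (1/K)·√(π²EI/P_cr) = (1/1)·√(π²×1.14×10^10×2.984×10^-7/1.320×10^5)
L = 0.504 m

L_max ≈ 0.504 m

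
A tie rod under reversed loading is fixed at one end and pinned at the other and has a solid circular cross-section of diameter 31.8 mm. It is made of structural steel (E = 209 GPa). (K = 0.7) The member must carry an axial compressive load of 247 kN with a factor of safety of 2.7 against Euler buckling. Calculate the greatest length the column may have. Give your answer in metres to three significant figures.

I = πd⁴/64 = π×31.8⁴/64 = 5.020×10^4 mm⁴
I = 5.020×10^-8 m⁴
Required critical load P_cr = n·P = 2.7 × 247 = 666.9 kN = 6.669×10^5 N
From P_cr = π²EI/(K·L)²:  L = (1/K)·√(π²EI/P_cr) = (1/0.7)·√(π²×2.09×10^11×5.020×10^-8/6.669×10^5)
L = 0.563 m

L_max ≈ 0.563 m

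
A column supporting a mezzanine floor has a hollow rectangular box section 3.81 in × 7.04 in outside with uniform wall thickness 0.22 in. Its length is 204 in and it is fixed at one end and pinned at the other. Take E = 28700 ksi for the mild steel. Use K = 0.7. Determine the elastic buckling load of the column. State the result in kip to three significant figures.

P_cr ≈ 158 kip

Inner dimensions: h_i = 7.04 − 2×0.22 = 6.600 in, b_i = 3.81 − 2×0.22 = 3.370 in
Weak-axis I_min = (h_o·b_o³ − h_i·b_i³)/12 with b_o = 3.81, b_i = 3.370 in (shorter outer/inner sides).
I_min = (7.04×3.81³ − 6.600×3.370³)/12 = 11.40 in⁴
Effective length L_e = K·L = 0.7 × 204 = 142.8 in
P_cr = π²EI / L_e² = π² × 28700×10³ × 11.40 / 142.8² = 1.583×10^5 lb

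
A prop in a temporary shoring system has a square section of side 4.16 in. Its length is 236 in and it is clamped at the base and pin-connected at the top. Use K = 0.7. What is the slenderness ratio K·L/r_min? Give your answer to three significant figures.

I = a⁴/12 = 4.16⁴/12 = 24.96 in⁴
A = 17.31 in²;  r_min = √(I/A) = √(24.96/17.31) = 1.201 in
L_e = K·L = 0.7 × 236 = 165.2 in
λ = L_e / r_min = 165.20 / 1.201 = 138

λ ≈ 138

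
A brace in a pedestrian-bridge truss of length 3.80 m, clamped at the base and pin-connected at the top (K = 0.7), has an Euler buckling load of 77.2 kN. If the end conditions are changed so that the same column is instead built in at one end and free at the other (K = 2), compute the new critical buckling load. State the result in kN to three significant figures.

P_cr ∝ 1/K², so P_cr,new = P_cr,old × (K_old/K_new)² = 77.2 × (0.7/2)²
= 77.2 × 0.1225 = 9.46 kN

P_cr ≈ 9.46 kN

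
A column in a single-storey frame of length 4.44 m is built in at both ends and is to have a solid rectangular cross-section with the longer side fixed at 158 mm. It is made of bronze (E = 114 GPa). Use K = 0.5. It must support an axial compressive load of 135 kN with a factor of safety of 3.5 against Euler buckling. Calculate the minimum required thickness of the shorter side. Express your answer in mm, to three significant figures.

Required P_cr = n·P = 3.5 × 135 = 472.5 kN
L_e = K·L = 0.5 × 4.44 = 2.220 m
Required I = P_cr·L_e²/(π²E) = 4.725×10^5 × 2.220² / (π² × 1.14×10^11) = 2.070×10^-6 m⁴
I_req = 2.070×10^6 mm⁴
Rectangle, weak axis: I_min = h·b³/12 with h = 158 mm fixed  ⇒  b = (12I/h)^(1/3) = 54.0 mm

b ≈ 54.0 mm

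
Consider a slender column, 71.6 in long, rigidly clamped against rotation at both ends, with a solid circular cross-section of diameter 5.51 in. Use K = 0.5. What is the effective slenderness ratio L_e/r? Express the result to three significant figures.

λ ≈ 26.0

I = πd⁴/64 = π×5.51⁴/64 = 45.25 in⁴
A = 23.84 in²;  r_min = √(I/A) = √(45.25/23.84) = 1.378 in
L_e = K·L = 0.5 × 71.6 = 35.80 in
λ = L_e / r_min = 35.800 / 1.378 = 26.0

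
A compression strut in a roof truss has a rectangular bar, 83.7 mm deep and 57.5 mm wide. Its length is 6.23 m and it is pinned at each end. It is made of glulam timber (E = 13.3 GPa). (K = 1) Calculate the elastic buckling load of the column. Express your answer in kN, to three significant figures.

P_cr ≈ 4.48 kN

Buckling occurs about the weak axis: I_min = h·b³/12 with b = 57.5 mm (the shorter side).
I_min = 83.7×57.5³/12 = 1.326×10^6 mm⁴
I = 1.326×10^6 mm⁴ = 1.326×10^-6 m⁴
Effective length L_e = K·L = 1 × 6.23 = 6.230 m
P_cr = π²EI / L_e² = π² × 13.3×10⁹ × 1.326×10^-6 / 6.230² = 4.485×10^3 N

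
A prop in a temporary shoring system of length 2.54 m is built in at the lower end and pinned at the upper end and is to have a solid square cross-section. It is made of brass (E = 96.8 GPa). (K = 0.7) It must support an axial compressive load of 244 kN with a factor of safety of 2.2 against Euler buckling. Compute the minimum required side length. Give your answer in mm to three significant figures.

Required P_cr = n·P = 2.2 × 244 = 536.8 kN
L_e = K·L = 0.7 × 2.54 = 1.778 m
Required I = P_cr·L_e²/(π²E) = 5.368×10^5 × 1.778² / (π² × 9.68×10^10) = 1.776×10^-6 m⁴
I_req = 1.776×10^6 mm⁴
Solid square: I = a⁴/12  ⇒  a = (12I)^(1/4) = (12×1.776×10^6)^(1/4) = 67.9 mm

a ≈ 67.9 mm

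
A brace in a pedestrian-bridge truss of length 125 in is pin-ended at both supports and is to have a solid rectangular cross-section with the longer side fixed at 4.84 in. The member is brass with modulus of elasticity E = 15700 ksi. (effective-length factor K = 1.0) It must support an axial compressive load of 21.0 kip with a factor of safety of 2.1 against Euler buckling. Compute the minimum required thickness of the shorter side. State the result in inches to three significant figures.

b ≈ 2.23 in

Required P_cr = n·P = 2.1 × 21.0 = 44.10 kip
L_e = K·L = 1 × 125 = 125.0 in
Required I = P_cr·L_e²/(π²E) = 4.410×10^4 × 125.0² / (π² × 1.57×10^7) = 4.447 in⁴
Rectangle, weak axis: I_min = h·b³/12 with h = 4.84 in fixed  ⇒  b = (12I/h)^(1/3) = 2.23 in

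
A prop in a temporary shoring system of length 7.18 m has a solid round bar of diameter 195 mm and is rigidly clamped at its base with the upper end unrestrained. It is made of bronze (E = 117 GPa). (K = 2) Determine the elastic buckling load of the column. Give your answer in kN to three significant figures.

P_cr ≈ 397 kN

I = πd⁴/64 = π×195⁴/64 = 7.098×10^7 mm⁴
I = 7.098×10^7 mm⁴ = 7.098×10^-5 m⁴
Effective length L_e = K·L = 2 × 7.18 = 14.36 m
P_cr = π²EI / L_e² = π² × 117×10⁹ × 7.098×10^-5 / 14.36² = 3.975×10^5 N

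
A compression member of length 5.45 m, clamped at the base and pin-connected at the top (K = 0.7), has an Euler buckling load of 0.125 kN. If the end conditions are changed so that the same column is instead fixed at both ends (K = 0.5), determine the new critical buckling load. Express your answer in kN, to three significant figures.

P_cr ≈ 0.245 kN

P_cr ∝ 1/K², so P_cr,new = P_cr,old × (K_old/K_new)² = 0.125 × (0.7/0.5)²
= 0.125 × 1.960 = 0.245 kN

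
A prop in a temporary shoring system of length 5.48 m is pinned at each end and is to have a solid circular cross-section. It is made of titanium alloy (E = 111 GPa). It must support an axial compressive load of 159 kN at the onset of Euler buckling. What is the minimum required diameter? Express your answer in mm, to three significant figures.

d ≈ 97.1 mm

L_e = K·L = 1 × 5.48 = 5.480 m
Required I = P_cr·L_e²/(π²E) = 1.590×10^5 × 5.480² / (π² × 1.11×10^11) = 4.358×10^-6 m⁴
I_req = 4.358×10^6 mm⁴
Solid circle: I = πd⁴/64  ⇒  d = (64I/π)^(1/4) = (64×4.358×10^6/π)^(1/4) = 97.1 mm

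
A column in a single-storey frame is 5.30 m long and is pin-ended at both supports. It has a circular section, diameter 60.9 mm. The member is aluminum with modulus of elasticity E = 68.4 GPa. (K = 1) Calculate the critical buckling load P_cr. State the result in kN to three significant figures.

I = πd⁴/64 = π×60.9⁴/64 = 6.752×10^5 mm⁴
I = 6.752×10^5 mm⁴ = 6.752×10^-7 m⁴
Effective length L_e = K·L = 1 × 5.30 = 5.300 m
P_cr = π²EI / L_e² = π² × 68.4×10⁹ × 6.752×10^-7 / 5.300² = 1.623×10^4 N

P_cr ≈ 16.2 kN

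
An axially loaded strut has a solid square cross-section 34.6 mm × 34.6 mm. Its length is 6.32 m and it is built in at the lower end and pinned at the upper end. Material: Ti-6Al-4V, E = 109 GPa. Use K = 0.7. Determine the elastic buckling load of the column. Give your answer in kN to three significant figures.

P_cr ≈ 6.56 kN

I = a⁴/12 = 34.6⁴/12 = 1.194×10^5 mm⁴
I = 1.194×10^5 mm⁴ = 1.194×10^-7 m⁴
Effective length L_e = K·L = 0.7 × 6.32 = 4.424 m
P_cr = π²EI / L_e² = π² × 109×10⁹ × 1.194×10^-7 / 4.424² = 6.565×10^3 N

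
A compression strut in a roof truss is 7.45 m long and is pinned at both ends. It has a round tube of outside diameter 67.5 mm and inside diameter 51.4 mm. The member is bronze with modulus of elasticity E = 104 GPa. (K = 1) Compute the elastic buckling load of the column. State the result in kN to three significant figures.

d_o = 67.5 mm, d_i = 51.4 mm
I = π(d_o⁴ − d_i⁴)/64 = π(67.5⁴ − 51.40⁴)/64 = 6.764×10^5 mm⁴
I = 6.764×10^5 mm⁴ = 6.764×10^-7 m⁴
Effective length L_e = K·L = 1 × 7.45 = 7.450 m
P_cr = π²EI / L_e² = π² × 104×10⁹ × 6.764×10^-7 / 7.450² = 1.251×10^4 N

P_cr ≈ 12.5 kN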